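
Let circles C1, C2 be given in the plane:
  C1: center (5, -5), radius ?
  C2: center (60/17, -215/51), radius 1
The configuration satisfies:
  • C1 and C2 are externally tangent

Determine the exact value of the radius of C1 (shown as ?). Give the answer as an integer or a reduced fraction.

1. [ext C1·C2]  r_C1² + 2r_C1 − 16/9 = 0  ⇒  r_C1 = 2/3 (r>0 drops 1)

2/3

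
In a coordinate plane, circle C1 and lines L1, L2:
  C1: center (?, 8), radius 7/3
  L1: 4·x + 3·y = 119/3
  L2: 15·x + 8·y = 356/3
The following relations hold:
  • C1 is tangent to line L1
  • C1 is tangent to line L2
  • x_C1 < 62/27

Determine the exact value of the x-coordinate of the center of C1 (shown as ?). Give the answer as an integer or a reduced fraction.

1. [C1‖L1]  x_C1² − (47/6)x_C1 + 41/6 = 0  ⇒  x_C1 = 1 or 41/6
2. [C1‖L2]  x_C1² − (328/45)x_C1 + 283/45 = 0  ⇒  x_C1 = 1 or 283/45

1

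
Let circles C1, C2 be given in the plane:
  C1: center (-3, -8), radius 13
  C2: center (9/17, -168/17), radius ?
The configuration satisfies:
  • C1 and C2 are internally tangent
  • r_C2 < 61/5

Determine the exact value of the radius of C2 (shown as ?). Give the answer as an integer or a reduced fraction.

9

1. [int C1,C2]  r_C2² − 26r_C2 + 153 = 0  ⇒  r_C2 = 9 or 17
2. given r_C2 < 61/5: keep 9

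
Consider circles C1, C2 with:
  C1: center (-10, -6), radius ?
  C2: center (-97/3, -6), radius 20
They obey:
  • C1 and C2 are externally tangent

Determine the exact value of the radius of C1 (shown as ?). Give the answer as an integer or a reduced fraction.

7/3

1. [ext C1·C2]  r_C1² + 40r_C1 − 889/9 = 0  ⇒  r_C1 = 7/3 (r>0 drops 1)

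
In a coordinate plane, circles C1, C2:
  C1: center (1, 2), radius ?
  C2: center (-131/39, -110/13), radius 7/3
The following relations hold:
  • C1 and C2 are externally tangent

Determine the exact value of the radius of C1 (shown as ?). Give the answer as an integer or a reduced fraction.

1. [ext C1·C2]  r_C1² + (14/3)r_C1 − 123 = 0  ⇒  r_C1 = 9 (r>0 drops 1)

9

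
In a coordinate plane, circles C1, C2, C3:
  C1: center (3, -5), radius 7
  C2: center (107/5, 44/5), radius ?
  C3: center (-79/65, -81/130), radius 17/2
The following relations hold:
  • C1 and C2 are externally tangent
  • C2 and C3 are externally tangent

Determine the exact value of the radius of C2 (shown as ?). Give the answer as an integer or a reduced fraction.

1. [ext C1·C2]  r_C2² + 14r_C2 − 480 = 0  ⇒  r_C2 = 16 (r>0 drops 1)
2. [ext C2·C3]  r_C2² + 17r_C2 − 528 = 0  ⇒  r_C2 = 16 (r>0 drops 1)

16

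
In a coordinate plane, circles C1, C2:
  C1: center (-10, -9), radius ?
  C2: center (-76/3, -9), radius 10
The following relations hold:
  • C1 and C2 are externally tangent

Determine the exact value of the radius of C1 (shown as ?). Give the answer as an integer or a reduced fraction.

16/3

1. [ext C1·C2]  r_C1² + 20r_C1 − 1216/9 = 0  ⇒  r_C1 = 16/3 (r>0 drops 1)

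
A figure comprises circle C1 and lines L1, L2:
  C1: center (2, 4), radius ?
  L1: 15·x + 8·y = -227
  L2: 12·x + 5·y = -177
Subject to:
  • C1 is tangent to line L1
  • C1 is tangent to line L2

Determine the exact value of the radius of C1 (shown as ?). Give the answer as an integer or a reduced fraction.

17

1. [C1‖L1]  r_C1² − 289 = 0  ⇒  r_C1 = 17 (r>0 drops 1)
2. [C1‖L2]  r_C1² − 289 = 0  ⇒  r_C1 = 17 (r>0 drops 1)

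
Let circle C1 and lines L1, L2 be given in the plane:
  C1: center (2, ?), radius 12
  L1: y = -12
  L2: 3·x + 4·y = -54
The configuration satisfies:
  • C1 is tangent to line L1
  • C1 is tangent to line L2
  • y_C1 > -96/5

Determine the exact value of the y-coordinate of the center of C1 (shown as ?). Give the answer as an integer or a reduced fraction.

0

1. [C1‖L1]  y_C1² + 24y_C1 = 0  ⇒  y_C1 = -24 or 0
2. [C1‖L2]  y_C1² + 30y_C1 = 0  ⇒  y_C1 = -30 or 0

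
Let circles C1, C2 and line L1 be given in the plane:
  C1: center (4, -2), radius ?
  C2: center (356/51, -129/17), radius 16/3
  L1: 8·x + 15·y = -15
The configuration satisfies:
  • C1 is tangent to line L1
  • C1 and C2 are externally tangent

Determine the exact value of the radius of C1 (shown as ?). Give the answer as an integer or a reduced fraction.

1

1. [C1‖L1]  r_C1² − 1 = 0  ⇒  r_C1 = 1 (r>0 drops 1)
2. [ext C1·C2]  r_C1² + (32/3)r_C1 − 35/3 = 0  ⇒  r_C1 = 1 (r>0 drops 1)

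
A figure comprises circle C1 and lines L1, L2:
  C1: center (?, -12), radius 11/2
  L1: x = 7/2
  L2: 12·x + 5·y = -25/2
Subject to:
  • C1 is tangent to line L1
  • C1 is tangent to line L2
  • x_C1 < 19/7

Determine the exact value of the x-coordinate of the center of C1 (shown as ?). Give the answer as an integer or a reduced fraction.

1. [C1‖L1]  x_C1² − 7x_C1 − 18 = 0  ⇒  x_C1 = -2 or 9
2. [C1‖L2]  x_C1² − (95/12)x_C1 − 119/6 = 0  ⇒  x_C1 = -2 or 119/12

-2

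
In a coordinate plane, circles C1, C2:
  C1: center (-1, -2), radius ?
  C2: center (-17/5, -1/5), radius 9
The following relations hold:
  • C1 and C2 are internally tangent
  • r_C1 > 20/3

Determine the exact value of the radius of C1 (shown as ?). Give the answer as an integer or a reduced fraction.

1. [int C1,C2]  r_C1² − 18r_C1 + 72 = 0  ⇒  r_C1 = 6 or 12
2. given r_C1 > 20/3: keep 12

12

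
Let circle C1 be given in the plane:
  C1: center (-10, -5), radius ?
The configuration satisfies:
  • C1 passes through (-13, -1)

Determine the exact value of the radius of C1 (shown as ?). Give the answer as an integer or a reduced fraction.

1. [C1∋P]  r_C1² − 25 = 0  ⇒  r_C1 = 5 (r>0 drops 1)

5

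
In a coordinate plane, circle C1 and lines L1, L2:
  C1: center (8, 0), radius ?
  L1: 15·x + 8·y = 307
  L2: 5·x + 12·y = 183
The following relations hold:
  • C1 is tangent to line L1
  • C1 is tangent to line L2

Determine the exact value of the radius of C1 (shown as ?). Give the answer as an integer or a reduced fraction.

1. [C1‖L1]  r_C1² − 121 = 0  ⇒  r_C1 = 11 (r>0 drops 1)
2. [C1‖L2]  r_C1² − 121 = 0  ⇒  r_C1 = 11 (r>0 drops 1)

11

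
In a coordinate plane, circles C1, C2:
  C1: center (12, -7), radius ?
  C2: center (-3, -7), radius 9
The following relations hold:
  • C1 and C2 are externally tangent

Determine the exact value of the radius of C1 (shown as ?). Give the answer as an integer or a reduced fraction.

6

1. [ext C1·C2]  r_C1² + 18r_C1 − 144 = 0  ⇒  r_C1 = 6 (r>0 drops 1)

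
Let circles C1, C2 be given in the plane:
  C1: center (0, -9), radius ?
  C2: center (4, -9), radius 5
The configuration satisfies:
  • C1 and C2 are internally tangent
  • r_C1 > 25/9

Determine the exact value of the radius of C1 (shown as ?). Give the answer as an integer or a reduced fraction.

9

1. [int C1,C2]  r_C1² − 10r_C1 + 9 = 0  ⇒  r_C1 = 1 or 9
2. given r_C1 > 25/9: keep 9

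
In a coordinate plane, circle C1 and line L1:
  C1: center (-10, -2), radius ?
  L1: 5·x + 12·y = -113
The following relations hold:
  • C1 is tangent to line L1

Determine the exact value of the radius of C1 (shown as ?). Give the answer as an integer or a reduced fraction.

1. [C1‖L1]  r_C1² − 9 = 0  ⇒  r_C1 = 3 (r>0 drops 1)

3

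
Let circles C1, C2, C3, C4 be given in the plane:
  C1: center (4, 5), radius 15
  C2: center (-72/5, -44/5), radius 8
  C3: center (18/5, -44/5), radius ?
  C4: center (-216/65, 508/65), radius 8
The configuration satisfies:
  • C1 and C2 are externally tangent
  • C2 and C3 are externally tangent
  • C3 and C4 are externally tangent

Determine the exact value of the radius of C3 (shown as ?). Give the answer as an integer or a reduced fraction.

1. [ext C2·C3]  r_C3² + 16r_C3 − 260 = 0  ⇒  r_C3 = 10 (r>0 drops 1)
2. [ext C3·C4]  r_C3² + 16r_C3 − 260 = 0  ⇒  r_C3 = 10 (r>0 drops 1)

10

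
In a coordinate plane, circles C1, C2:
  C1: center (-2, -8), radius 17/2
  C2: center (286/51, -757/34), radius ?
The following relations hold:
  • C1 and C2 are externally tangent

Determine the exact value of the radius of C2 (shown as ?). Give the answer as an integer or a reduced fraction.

23/3

1. [ext C1·C2]  r_C2² + 17r_C2 − 1702/9 = 0  ⇒  r_C2 = 23/3 (r>0 drops 1)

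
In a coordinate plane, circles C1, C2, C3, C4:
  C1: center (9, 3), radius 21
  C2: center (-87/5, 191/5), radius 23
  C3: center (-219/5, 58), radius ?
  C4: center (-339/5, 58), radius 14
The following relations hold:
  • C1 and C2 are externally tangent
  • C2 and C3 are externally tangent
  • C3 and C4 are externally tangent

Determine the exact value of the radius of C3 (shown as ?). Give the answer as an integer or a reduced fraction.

1. [ext C2·C3]  r_C3² + 46r_C3 − 560 = 0  ⇒  r_C3 = 10 (r>0 drops 1)
2. [ext C3·C4]  r_C3² + 28r_C3 − 380 = 0  ⇒  r_C3 = 10 (r>0 drops 1)

10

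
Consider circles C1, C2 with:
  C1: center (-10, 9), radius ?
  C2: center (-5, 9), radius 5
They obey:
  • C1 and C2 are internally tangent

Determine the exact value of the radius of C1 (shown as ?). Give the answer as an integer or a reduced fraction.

10

1. [int C1,C2]  r_C1² − 10r_C1 = 0  ⇒  r_C1 = 10 (r>0 drops 1)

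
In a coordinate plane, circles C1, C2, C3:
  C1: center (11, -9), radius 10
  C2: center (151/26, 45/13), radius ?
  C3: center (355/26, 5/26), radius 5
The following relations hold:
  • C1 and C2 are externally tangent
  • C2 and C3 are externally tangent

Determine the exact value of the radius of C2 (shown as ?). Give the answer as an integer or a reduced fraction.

7/2

1. [ext C1·C2]  r_C2² + 20r_C2 − 329/4 = 0  ⇒  r_C2 = 7/2 (r>0 drops 1)
2. [ext C2·C3]  r_C2² + 10r_C2 − 189/4 = 0  ⇒  r_C2 = 7/2 (r>0 drops 1)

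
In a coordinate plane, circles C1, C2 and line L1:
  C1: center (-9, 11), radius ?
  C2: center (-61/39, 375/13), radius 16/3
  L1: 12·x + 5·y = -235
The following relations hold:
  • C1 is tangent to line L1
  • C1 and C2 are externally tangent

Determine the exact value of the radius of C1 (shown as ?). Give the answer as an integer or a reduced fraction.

14

1. [C1‖L1]  r_C1² − 196 = 0  ⇒  r_C1 = 14 (r>0 drops 1)
2. [ext C1·C2]  r_C1² + (32/3)r_C1 − 1036/3 = 0  ⇒  r_C1 = 14 (r>0 drops 1)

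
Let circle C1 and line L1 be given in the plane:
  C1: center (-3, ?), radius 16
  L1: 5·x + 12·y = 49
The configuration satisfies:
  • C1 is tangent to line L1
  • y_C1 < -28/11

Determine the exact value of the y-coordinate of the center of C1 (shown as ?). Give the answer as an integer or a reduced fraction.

-12

1. [C1‖L1]  y_C1² − (32/3)y_C1 − 272 = 0  ⇒  y_C1 = -12 or 68/3
2. given y_C1 < -28/11: keep -12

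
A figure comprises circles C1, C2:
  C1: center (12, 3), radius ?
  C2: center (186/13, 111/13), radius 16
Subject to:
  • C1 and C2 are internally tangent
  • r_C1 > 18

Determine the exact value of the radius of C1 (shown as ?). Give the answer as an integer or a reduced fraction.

1. [int C1,C2]  r_C1² − 32r_C1 + 220 = 0  ⇒  r_C1 = 10 or 22
2. given r_C1 > 18: keep 22

22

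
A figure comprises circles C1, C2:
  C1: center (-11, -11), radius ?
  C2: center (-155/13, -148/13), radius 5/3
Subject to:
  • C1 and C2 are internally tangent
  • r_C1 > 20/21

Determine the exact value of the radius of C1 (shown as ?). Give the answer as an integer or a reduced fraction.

1. [int C1,C2]  r_C1² − (10/3)r_C1 + 16/9 = 0  ⇒  r_C1 = 2/3 or 8/3
2. given r_C1 > 20/21: keep 8/3

8/3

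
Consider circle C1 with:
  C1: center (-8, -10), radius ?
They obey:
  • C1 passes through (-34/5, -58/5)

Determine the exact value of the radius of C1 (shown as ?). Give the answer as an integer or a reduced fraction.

2

1. [C1∋P]  r_C1² − 4 = 0  ⇒  r_C1 = 2 (r>0 drops 1)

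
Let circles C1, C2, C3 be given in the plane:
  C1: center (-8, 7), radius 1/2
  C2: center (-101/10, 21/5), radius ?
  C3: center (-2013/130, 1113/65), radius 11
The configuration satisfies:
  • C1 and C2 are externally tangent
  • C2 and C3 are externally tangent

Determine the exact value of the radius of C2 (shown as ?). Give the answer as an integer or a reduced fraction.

1. [ext C1·C2]  r_C2² + 1r_C2 − 12 = 0  ⇒  r_C2 = 3 (r>0 drops 1)
2. [ext C2·C3]  r_C2² + 22r_C2 − 75 = 0  ⇒  r_C2 = 3 (r>0 drops 1)

3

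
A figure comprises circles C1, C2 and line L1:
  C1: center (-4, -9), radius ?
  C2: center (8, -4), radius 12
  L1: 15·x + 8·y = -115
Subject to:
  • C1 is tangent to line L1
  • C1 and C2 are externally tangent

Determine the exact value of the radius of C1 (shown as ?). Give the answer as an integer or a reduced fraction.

1

1. [C1‖L1]  r_C1² − 1 = 0  ⇒  r_C1 = 1 (r>0 drops 1)
2. [ext C1·C2]  r_C1² + 24r_C1 − 25 = 0  ⇒  r_C1 = 1 (r>0 drops 1)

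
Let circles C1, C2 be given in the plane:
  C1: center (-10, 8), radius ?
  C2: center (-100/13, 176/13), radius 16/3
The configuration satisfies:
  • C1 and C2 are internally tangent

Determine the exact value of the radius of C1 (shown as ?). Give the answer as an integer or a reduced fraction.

34/3

1. [int C1,C2]  r_C1² − (32/3)r_C1 − 68/9 = 0  ⇒  r_C1 = 34/3 (r>0 drops 1)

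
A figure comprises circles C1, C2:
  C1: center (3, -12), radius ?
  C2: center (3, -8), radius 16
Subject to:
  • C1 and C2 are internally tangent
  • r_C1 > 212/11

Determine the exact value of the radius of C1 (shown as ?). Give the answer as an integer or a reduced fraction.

1. [int C1,C2]  r_C1² − 32r_C1 + 240 = 0  ⇒  r_C1 = 12 or 20
2. given r_C1 > 212/11: keep 20

20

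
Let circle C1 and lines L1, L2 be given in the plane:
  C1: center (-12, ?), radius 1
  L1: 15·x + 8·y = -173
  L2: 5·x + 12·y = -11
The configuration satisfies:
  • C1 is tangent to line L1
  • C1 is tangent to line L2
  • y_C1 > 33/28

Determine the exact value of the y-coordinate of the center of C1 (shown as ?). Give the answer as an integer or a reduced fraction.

3

1. [C1‖L1]  y_C1² − (7/4)y_C1 − 15/4 = 0  ⇒  y_C1 = -5/4 or 3
2. [C1‖L2]  y_C1² − (49/6)y_C1 + 31/2 = 0  ⇒  y_C1 = 3 or 31/6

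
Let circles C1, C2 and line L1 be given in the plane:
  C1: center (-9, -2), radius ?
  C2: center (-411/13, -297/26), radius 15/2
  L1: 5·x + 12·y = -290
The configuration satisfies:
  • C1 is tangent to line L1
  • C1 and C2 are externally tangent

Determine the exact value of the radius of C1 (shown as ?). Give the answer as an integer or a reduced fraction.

17

1. [C1‖L1]  r_C1² − 289 = 0  ⇒  r_C1 = 17 (r>0 drops 1)
2. [ext C1·C2]  r_C1² + 15r_C1 − 544 = 0  ⇒  r_C1 = 17 (r>0 drops 1)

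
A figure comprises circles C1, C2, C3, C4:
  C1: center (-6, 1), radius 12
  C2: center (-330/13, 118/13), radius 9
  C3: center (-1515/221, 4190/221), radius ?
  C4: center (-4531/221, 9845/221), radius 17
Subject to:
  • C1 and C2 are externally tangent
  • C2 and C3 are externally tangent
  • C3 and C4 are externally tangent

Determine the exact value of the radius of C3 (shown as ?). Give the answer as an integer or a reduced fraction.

12

1. [ext C2·C3]  r_C3² + 18r_C3 − 360 = 0  ⇒  r_C3 = 12 (r>0 drops 1)
2. [ext C3·C4]  r_C3² + 34r_C3 − 552 = 0  ⇒  r_C3 = 12 (r>0 drops 1)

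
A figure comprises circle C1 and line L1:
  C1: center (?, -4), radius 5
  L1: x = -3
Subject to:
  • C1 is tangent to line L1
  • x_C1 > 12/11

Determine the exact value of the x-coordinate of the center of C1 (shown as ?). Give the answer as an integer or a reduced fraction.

2

1. [C1‖L1]  x_C1² + 6x_C1 − 16 = 0  ⇒  x_C1 = -8 or 2
2. given x_C1 > 12/11: keep 2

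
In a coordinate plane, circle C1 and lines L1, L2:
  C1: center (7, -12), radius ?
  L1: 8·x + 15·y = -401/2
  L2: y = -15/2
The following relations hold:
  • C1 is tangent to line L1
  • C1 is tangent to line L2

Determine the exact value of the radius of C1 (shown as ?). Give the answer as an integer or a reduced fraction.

9/2

1. [C1‖L1]  r_C1² − 81/4 = 0  ⇒  r_C1 = 9/2 (r>0 drops 1)
2. [C1‖L2]  r_C1² − 81/4 = 0  ⇒  r_C1 = 9/2 (r>0 drops 1)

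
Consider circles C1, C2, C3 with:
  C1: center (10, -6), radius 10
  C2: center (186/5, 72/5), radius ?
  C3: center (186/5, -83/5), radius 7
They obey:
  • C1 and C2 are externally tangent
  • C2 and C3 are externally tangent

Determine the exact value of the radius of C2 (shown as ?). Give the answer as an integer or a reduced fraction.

1. [ext C1·C2]  r_C2² + 20r_C2 − 1056 = 0  ⇒  r_C2 = 24 (r>0 drops 1)
2. [ext C2·C3]  r_C2² + 14r_C2 − 912 = 0  ⇒  r_C2 = 24 (r>0 drops 1)

24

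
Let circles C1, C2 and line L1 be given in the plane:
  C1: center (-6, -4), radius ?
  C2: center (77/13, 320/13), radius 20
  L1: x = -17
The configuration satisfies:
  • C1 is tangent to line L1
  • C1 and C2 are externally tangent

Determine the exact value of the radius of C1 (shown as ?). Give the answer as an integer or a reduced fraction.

11

1. [C1‖L1]  r_C1² − 121 = 0  ⇒  r_C1 = 11 (r>0 drops 1)
2. [ext C1·C2]  r_C1² + 40r_C1 − 561 = 0  ⇒  r_C1 = 11 (r>0 drops 1)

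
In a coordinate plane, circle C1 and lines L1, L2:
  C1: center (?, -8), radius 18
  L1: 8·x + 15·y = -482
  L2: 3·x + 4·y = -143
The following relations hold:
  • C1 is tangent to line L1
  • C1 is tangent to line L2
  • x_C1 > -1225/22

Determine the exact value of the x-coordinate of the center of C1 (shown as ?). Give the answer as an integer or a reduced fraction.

-7

1. [C1‖L1]  x_C1² + (181/2)x_C1 + 1169/2 = 0  ⇒  x_C1 = -167/2 or -7
2. [C1‖L2]  x_C1² + 74x_C1 + 469 = 0  ⇒  x_C1 = -67 or -7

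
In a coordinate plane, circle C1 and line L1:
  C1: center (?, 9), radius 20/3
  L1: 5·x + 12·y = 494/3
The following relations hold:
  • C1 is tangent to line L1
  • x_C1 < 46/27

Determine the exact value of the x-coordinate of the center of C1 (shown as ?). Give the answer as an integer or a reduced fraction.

-6

1. [C1‖L1]  x_C1² − (68/3)x_C1 − 172 = 0  ⇒  x_C1 = -6 or 86/3
2. given x_C1 < 46/27: keep -6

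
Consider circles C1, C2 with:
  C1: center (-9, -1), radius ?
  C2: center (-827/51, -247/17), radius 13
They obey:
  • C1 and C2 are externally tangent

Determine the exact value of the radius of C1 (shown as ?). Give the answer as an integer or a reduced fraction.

1. [ext C1·C2]  r_C1² + 26r_C1 − 595/9 = 0  ⇒  r_C1 = 7/3 (r>0 drops 1)

7/3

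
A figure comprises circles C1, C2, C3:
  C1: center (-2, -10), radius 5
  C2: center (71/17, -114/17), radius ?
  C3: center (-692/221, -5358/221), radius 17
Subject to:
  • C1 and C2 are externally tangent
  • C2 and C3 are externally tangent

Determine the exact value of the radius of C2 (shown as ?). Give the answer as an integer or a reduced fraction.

1. [ext C1·C2]  r_C2² + 10r_C2 − 24 = 0  ⇒  r_C2 = 2 (r>0 drops 1)
2. [ext C2·C3]  r_C2² + 34r_C2 − 72 = 0  ⇒  r_C2 = 2 (r>0 drops 1)

2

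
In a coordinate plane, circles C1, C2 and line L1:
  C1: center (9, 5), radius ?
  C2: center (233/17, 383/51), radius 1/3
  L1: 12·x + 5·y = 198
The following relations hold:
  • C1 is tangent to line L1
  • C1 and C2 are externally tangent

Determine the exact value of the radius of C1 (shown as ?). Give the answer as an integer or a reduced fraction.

1. [C1‖L1]  r_C1² − 25 = 0  ⇒  r_C1 = 5 (r>0 drops 1)
2. [ext C1·C2]  r_C1² + (2/3)r_C1 − 85/3 = 0  ⇒  r_C1 = 5 (r>0 drops 1)

5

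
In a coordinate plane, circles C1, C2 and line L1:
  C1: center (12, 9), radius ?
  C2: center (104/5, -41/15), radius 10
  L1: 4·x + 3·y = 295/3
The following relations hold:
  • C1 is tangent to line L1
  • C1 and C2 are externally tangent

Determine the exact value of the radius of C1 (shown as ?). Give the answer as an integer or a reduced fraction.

1. [C1‖L1]  r_C1² − 196/9 = 0  ⇒  r_C1 = 14/3 (r>0 drops 1)
2. [ext C1·C2]  r_C1² + 20r_C1 − 1036/9 = 0  ⇒  r_C1 = 14/3 (r>0 drops 1)

14/3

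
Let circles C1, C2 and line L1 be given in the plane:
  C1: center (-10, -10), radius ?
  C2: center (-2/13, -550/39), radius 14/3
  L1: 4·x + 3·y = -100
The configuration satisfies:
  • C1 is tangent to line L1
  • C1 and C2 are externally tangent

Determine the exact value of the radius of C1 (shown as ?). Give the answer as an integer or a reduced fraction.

6

1. [C1‖L1]  r_C1² − 36 = 0  ⇒  r_C1 = 6 (r>0 drops 1)
2. [ext C1·C2]  r_C1² + (28/3)r_C1 − 92 = 0  ⇒  r_C1 = 6 (r>0 drops 1)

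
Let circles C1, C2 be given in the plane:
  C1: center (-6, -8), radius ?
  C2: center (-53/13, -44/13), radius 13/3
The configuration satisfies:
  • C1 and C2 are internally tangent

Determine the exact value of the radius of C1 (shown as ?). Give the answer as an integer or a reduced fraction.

28/3

1. [int C1,C2]  r_C1² − (26/3)r_C1 − 56/9 = 0  ⇒  r_C1 = 28/3 (r>0 drops 1)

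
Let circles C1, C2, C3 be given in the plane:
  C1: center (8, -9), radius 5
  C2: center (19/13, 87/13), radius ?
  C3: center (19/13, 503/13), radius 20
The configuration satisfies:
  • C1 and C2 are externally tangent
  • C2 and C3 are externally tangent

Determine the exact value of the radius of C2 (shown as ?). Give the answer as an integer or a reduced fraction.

12

1. [ext C1·C2]  r_C2² + 10r_C2 − 264 = 0  ⇒  r_C2 = 12 (r>0 drops 1)
2. [ext C2·C3]  r_C2² + 40r_C2 − 624 = 0  ⇒  r_C2 = 12 (r>0 drops 1)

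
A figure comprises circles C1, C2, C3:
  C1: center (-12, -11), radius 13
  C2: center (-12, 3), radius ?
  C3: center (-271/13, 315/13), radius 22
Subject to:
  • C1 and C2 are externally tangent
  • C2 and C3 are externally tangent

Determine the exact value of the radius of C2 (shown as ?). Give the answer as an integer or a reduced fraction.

1. [ext C1·C2]  r_C2² + 26r_C2 − 27 = 0  ⇒  r_C2 = 1 (r>0 drops 1)
2. [ext C2·C3]  r_C2² + 44r_C2 − 45 = 0  ⇒  r_C2 = 1 (r>0 drops 1)

1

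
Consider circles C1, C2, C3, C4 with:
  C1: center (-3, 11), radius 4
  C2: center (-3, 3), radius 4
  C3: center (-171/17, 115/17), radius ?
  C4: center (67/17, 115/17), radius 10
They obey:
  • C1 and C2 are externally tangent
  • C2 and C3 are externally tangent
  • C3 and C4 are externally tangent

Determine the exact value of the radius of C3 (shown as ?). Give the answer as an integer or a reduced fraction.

1. [ext C2·C3]  r_C3² + 8r_C3 − 48 = 0  ⇒  r_C3 = 4 (r>0 drops 1)
2. [ext C3·C4]  r_C3² + 20r_C3 − 96 = 0  ⇒  r_C3 = 4 (r>0 drops 1)

4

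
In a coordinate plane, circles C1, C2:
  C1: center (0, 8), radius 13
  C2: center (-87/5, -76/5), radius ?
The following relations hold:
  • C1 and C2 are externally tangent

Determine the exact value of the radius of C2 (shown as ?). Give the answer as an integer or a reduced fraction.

16

1. [ext C1·C2]  r_C2² + 26r_C2 − 672 = 0  ⇒  r_C2 = 16 (r>0 drops 1)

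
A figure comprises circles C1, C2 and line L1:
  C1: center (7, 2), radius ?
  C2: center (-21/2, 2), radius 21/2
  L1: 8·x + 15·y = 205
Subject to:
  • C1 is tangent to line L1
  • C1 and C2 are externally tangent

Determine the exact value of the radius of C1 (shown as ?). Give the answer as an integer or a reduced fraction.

1. [C1‖L1]  r_C1² − 49 = 0  ⇒  r_C1 = 7 (r>0 drops 1)
2. [ext C1·C2]  r_C1² + 21r_C1 − 196 = 0  ⇒  r_C1 = 7 (r>0 drops 1)

7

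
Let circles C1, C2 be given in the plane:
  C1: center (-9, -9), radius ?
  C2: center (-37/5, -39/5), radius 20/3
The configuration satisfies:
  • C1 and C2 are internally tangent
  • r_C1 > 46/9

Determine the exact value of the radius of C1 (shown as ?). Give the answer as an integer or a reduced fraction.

1. [int C1,C2]  r_C1² − (40/3)r_C1 + 364/9 = 0  ⇒  r_C1 = 14/3 or 26/3
2. given r_C1 > 46/9: keep 26/3

26/3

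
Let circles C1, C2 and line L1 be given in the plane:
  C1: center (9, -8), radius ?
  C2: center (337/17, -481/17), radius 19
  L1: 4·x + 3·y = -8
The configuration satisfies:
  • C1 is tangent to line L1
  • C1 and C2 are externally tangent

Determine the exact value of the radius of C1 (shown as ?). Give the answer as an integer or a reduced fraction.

4

1. [C1‖L1]  r_C1² − 16 = 0  ⇒  r_C1 = 4 (r>0 drops 1)
2. [ext C1·C2]  r_C1² + 38r_C1 − 168 = 0  ⇒  r_C1 = 4 (r>0 drops 1)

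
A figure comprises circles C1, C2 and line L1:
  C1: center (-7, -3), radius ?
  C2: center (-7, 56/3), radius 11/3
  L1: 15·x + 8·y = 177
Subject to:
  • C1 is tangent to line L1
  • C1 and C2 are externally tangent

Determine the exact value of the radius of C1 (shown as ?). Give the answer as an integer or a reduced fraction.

1. [C1‖L1]  r_C1² − 324 = 0  ⇒  r_C1 = 18 (r>0 drops 1)
2. [ext C1·C2]  r_C1² + (22/3)r_C1 − 456 = 0  ⇒  r_C1 = 18 (r>0 drops 1)

18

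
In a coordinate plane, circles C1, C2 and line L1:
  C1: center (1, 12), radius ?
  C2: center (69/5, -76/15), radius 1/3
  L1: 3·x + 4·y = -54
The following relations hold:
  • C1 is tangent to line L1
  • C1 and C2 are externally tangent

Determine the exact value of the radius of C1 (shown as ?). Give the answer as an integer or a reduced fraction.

1. [C1‖L1]  r_C1² − 441 = 0  ⇒  r_C1 = 21 (r>0 drops 1)
2. [ext C1·C2]  r_C1² + (2/3)r_C1 − 455 = 0  ⇒  r_C1 = 21 (r>0 drops 1)

21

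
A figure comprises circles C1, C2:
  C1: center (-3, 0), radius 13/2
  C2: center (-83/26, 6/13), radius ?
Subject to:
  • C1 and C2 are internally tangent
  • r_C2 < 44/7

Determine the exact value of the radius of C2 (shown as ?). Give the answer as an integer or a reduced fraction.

6

1. [int C1,C2]  r_C2² − 13r_C2 + 42 = 0  ⇒  r_C2 = 6 or 7
2. given r_C2 < 44/7: keep 6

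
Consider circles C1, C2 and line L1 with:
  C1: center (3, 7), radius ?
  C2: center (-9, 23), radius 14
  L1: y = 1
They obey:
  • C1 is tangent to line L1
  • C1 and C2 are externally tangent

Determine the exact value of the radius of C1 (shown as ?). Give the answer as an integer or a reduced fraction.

1. [C1‖L1]  r_C1² − 36 = 0  ⇒  r_C1 = 6 (r>0 drops 1)
2. [ext C1·C2]  r_C1² + 28r_C1 − 204 = 0  ⇒  r_C1 = 6 (r>0 drops 1)

6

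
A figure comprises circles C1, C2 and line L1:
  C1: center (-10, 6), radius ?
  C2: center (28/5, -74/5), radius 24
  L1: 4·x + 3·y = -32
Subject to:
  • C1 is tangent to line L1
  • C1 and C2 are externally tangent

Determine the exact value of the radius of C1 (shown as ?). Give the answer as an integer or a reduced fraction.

1. [C1‖L1]  r_C1² − 4 = 0  ⇒  r_C1 = 2 (r>0 drops 1)
2. [ext C1·C2]  r_C1² + 48r_C1 − 100 = 0  ⇒  r_C1 = 2 (r>0 drops 1)

2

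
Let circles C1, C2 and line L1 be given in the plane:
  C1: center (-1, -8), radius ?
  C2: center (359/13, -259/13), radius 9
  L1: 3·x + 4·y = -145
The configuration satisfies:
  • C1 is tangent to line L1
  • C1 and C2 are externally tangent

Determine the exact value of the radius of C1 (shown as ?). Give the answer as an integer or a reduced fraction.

22

1. [C1‖L1]  r_C1² − 484 = 0  ⇒  r_C1 = 22 (r>0 drops 1)
2. [ext C1·C2]  r_C1² + 18r_C1 − 880 = 0  ⇒  r_C1 = 22 (r>0 drops 1)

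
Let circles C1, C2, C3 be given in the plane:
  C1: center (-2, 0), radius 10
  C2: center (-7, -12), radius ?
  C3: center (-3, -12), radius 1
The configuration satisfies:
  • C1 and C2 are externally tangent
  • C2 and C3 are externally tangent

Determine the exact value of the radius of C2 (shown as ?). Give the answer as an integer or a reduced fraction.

1. [ext C1·C2]  r_C2² + 20r_C2 − 69 = 0  ⇒  r_C2 = 3 (r>0 drops 1)
2. [ext C2·C3]  r_C2² + 2r_C2 − 15 = 0  ⇒  r_C2 = 3 (r>0 drops 1)

3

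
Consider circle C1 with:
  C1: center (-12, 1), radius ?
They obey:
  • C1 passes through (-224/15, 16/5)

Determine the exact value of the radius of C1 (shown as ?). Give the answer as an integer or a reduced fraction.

11/3

1. [C1∋P]  r_C1² − 121/9 = 0  ⇒  r_C1 = 11/3 (r>0 drops 1)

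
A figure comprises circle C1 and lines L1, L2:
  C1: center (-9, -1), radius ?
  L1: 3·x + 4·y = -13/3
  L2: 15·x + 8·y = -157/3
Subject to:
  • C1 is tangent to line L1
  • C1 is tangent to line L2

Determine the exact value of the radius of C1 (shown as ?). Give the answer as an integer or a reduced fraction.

16/3

1. [C1‖L1]  r_C1² − 256/9 = 0  ⇒  r_C1 = 16/3 (r>0 drops 1)
2. [C1‖L2]  r_C1² − 256/9 = 0  ⇒  r_C1 = 16/3 (r>0 drops 1)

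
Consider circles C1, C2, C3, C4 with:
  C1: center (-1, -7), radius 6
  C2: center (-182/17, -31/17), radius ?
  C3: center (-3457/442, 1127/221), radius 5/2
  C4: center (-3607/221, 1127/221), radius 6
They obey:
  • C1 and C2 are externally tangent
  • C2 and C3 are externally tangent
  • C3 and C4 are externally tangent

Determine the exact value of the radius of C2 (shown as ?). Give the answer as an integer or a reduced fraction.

1. [ext C1·C2]  r_C2² + 12r_C2 − 85 = 0  ⇒  r_C2 = 5 (r>0 drops 1)
2. [ext C2·C3]  r_C2² + 5r_C2 − 50 = 0  ⇒  r_C2 = 5 (r>0 drops 1)

5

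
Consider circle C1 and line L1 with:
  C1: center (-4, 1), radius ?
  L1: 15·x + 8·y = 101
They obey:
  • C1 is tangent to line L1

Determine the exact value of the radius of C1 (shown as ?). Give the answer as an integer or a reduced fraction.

9

1. [C1‖L1]  r_C1² − 81 = 0  ⇒  r_C1 = 9 (r>0 drops 1)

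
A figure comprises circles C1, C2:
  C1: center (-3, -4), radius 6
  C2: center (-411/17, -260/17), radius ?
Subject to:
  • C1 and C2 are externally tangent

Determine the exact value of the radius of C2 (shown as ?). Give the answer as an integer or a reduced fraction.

18

1. [ext C1·C2]  r_C2² + 12r_C2 − 540 = 0  ⇒  r_C2 = 18 (r>0 drops 1)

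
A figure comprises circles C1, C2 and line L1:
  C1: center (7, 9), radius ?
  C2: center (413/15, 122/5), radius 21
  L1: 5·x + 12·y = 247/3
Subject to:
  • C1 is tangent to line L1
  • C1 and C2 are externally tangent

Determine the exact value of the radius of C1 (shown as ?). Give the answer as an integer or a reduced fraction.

1. [C1‖L1]  r_C1² − 196/9 = 0  ⇒  r_C1 = 14/3 (r>0 drops 1)
2. [ext C1·C2]  r_C1² + 42r_C1 − 1960/9 = 0  ⇒  r_C1 = 14/3 (r>0 drops 1)

14/3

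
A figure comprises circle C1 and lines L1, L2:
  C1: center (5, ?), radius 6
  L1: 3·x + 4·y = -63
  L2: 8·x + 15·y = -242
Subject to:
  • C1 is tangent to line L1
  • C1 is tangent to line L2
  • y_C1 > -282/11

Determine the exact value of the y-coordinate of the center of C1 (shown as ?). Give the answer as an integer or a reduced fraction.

-12

1. [C1‖L1]  y_C1² + 39y_C1 + 324 = 0  ⇒  y_C1 = -27 or -12
2. [C1‖L2]  y_C1² + (188/5)y_C1 + 1536/5 = 0  ⇒  y_C1 = -128/5 or -12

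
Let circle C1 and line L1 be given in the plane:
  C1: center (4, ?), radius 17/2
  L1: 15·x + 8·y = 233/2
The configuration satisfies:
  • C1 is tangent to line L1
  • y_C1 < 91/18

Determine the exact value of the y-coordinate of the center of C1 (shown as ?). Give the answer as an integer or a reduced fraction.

-11

1. [C1‖L1]  y_C1² − (113/8)y_C1 − 2211/8 = 0  ⇒  y_C1 = -11 or 201/8
2. given y_C1 < 91/18: keep -11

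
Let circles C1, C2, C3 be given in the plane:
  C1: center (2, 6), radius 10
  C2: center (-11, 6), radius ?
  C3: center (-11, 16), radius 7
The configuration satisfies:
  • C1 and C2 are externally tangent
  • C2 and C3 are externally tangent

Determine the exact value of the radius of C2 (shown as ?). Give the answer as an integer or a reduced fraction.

3

1. [ext C1·C2]  r_C2² + 20r_C2 − 69 = 0  ⇒  r_C2 = 3 (r>0 drops 1)
2. [ext C2·C3]  r_C2² + 14r_C2 − 51 = 0  ⇒  r_C2 = 3 (r>0 drops 1)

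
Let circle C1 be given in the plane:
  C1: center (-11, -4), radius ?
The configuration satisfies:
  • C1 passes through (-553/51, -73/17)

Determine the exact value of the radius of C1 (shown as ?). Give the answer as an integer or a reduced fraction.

1/3

1. [C1∋P]  r_C1² − 1/9 = 0  ⇒  r_C1 = 1/3 (r>0 drops 1)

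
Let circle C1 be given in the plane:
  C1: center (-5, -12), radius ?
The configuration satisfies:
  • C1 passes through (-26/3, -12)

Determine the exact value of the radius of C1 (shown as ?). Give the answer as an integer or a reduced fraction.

1. [C1∋P]  r_C1² − 121/9 = 0  ⇒  r_C1 = 11/3 (r>0 drops 1)

11/3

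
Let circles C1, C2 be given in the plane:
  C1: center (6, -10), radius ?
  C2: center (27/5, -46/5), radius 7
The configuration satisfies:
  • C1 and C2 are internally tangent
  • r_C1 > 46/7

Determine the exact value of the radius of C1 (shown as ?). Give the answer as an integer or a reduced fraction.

8

1. [int C1,C2]  r_C1² − 14r_C1 + 48 = 0  ⇒  r_C1 = 6 or 8
2. given r_C1 > 46/7: keep 8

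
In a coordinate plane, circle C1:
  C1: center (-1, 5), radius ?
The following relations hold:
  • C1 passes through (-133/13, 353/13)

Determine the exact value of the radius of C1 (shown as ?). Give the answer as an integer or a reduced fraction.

1. [C1∋P]  r_C1² − 576 = 0  ⇒  r_C1 = 24 (r>0 drops 1)

24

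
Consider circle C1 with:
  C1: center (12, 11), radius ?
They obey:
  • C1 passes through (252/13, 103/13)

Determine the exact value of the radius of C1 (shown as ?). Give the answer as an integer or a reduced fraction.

8

1. [C1∋P]  r_C1² − 64 = 0  ⇒  r_C1 = 8 (r>0 drops 1)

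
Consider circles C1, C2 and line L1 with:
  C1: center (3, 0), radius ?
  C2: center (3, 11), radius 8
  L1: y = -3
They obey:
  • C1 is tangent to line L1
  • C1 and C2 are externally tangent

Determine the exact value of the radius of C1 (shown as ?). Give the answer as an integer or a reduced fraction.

1. [C1‖L1]  r_C1² − 9 = 0  ⇒  r_C1 = 3 (r>0 drops 1)
2. [ext C1·C2]  r_C1² + 16r_C1 − 57 = 0  ⇒  r_C1 = 3 (r>0 drops 1)

3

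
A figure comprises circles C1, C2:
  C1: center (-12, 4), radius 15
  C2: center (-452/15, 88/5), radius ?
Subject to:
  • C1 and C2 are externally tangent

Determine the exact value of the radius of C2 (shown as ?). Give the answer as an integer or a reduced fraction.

1. [ext C1·C2]  r_C2² + 30r_C2 − 2599/9 = 0  ⇒  r_C2 = 23/3 (r>0 drops 1)

23/3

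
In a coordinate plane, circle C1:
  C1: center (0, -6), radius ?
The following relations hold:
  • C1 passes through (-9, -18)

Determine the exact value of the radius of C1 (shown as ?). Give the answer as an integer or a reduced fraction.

15

1. [C1∋P]  r_C1² − 225 = 0  ⇒  r_C1 = 15 (r>0 drops 1)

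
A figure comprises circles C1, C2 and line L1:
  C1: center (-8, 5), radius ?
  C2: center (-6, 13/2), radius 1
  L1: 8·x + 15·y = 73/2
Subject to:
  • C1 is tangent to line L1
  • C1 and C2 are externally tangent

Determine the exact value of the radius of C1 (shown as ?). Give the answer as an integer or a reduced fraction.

1. [C1‖L1]  r_C1² − 9/4 = 0  ⇒  r_C1 = 3/2 (r>0 drops 1)
2. [ext C1·C2]  r_C1² + 2r_C1 − 21/4 = 0  ⇒  r_C1 = 3/2 (r>0 drops 1)

3/2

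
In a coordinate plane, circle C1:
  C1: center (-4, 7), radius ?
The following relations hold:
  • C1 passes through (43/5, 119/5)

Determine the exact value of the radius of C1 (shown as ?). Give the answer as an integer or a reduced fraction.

1. [C1∋P]  r_C1² − 441 = 0  ⇒  r_C1 = 21 (r>0 drops 1)

21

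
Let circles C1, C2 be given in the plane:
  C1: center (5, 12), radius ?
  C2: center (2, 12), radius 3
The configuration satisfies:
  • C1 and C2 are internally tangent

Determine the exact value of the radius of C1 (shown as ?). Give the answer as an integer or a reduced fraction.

1. [int C1,C2]  r_C1² − 6r_C1 = 0  ⇒  r_C1 = 6 (r>0 drops 1)

6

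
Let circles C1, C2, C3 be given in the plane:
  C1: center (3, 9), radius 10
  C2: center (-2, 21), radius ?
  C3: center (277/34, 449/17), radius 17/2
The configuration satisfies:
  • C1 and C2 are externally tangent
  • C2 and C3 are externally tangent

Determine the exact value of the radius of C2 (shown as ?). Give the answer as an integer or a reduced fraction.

1. [ext C1·C2]  r_C2² + 20r_C2 − 69 = 0  ⇒  r_C2 = 3 (r>0 drops 1)
2. [ext C2·C3]  r_C2² + 17r_C2 − 60 = 0  ⇒  r_C2 = 3 (r>0 drops 1)

3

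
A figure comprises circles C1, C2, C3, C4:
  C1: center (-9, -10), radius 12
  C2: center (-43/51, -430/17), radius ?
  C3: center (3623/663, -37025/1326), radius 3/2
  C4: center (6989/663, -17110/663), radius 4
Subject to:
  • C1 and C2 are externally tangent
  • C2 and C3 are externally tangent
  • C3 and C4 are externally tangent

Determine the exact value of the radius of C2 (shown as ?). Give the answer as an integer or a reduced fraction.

1. [ext C1·C2]  r_C2² + 24r_C2 − 1408/9 = 0  ⇒  r_C2 = 16/3 (r>0 drops 1)
2. [ext C2·C3]  r_C2² + 3r_C2 − 400/9 = 0  ⇒  r_C2 = 16/3 (r>0 drops 1)

16/3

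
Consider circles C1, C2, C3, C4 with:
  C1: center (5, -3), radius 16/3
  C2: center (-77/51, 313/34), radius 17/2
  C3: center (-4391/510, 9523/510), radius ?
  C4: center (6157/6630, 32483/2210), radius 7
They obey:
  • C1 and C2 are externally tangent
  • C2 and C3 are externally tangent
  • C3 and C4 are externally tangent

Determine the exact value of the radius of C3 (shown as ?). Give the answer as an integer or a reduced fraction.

10/3

1. [ext C2·C3]  r_C3² + 17r_C3 − 610/9 = 0  ⇒  r_C3 = 10/3 (r>0 drops 1)
2. [ext C3·C4]  r_C3² + 14r_C3 − 520/9 = 0  ⇒  r_C3 = 10/3 (r>0 drops 1)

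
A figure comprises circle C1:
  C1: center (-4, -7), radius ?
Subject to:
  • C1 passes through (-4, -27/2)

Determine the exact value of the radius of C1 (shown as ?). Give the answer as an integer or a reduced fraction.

1. [C1∋P]  r_C1² − 169/4 = 0  ⇒  r_C1 = 13/2 (r>0 drops 1)

13/2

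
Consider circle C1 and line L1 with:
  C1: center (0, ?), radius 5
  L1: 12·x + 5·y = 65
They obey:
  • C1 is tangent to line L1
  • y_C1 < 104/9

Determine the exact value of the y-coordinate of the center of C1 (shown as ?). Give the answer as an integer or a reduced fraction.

0

1. [C1‖L1]  y_C1² − 26y_C1 = 0  ⇒  y_C1 = 0 or 26
2. given y_C1 < 104/9: keep 0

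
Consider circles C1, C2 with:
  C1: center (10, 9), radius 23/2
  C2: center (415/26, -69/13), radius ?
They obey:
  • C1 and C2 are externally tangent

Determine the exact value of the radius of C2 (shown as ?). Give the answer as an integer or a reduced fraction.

4

1. [ext C1·C2]  r_C2² + 23r_C2 − 108 = 0  ⇒  r_C2 = 4 (r>0 drops 1)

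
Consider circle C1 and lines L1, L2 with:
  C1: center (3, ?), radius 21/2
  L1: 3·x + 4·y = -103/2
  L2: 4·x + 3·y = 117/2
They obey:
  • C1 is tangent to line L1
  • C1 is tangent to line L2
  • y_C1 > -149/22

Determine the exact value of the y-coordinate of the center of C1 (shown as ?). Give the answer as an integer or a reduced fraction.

1. [C1‖L1]  y_C1² + (121/4)y_C1 + 113/2 = 0  ⇒  y_C1 = -113/4 or -2
2. [C1‖L2]  y_C1² − 31y_C1 − 66 = 0  ⇒  y_C1 = -2 or 33

-2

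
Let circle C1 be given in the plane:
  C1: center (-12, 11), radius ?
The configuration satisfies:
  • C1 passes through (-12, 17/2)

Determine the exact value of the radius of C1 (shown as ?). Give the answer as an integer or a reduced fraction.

5/2

1. [C1∋P]  r_C1² − 25/4 = 0  ⇒  r_C1 = 5/2 (r>0 drops 1)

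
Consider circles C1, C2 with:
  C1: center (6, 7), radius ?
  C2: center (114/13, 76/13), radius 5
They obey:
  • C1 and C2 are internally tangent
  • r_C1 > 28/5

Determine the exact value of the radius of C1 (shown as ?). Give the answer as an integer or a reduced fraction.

8

1. [int C1,C2]  r_C1² − 10r_C1 + 16 = 0  ⇒  r_C1 = 2 or 8
2. given r_C1 > 28/5: keep 8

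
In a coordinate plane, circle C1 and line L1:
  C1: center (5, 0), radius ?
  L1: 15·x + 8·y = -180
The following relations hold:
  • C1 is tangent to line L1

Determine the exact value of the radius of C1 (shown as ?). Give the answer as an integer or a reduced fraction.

15

1. [C1‖L1]  r_C1² − 225 = 0  ⇒  r_C1 = 15 (r>0 drops 1)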